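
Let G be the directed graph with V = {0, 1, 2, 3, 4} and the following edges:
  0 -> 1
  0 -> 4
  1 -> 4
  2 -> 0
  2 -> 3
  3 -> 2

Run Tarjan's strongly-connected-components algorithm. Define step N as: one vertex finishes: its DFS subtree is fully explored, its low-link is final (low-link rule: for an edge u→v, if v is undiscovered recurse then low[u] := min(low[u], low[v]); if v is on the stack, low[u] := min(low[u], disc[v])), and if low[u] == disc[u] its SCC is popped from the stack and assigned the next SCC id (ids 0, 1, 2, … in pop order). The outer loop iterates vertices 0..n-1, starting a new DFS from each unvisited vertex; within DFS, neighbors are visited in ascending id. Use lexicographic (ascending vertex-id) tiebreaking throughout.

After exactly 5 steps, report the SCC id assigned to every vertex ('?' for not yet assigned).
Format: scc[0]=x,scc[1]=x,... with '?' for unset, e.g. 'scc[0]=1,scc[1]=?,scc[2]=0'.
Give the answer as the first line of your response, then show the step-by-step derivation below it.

scc[0]=2,scc[1]=1,scc[2]=3,scc[3]=3,scc[4]=0

step 1: low=(low[0]=0,low[1]=1,low[2]=?,low[3]=?,low[4]=2); scc=(scc[0]=?,scc[1]=?,scc[2]=?,scc[3]=?,scc[4]=0)
step 2: low=(low[0]=0,low[1]=1,low[2]=?,low[3]=?,low[4]=2); scc=(scc[0]=?,scc[1]=1,scc[2]=?,scc[3]=?,scc[4]=0)
step 3: low=(low[0]=0,low[1]=1,low[2]=?,low[3]=?,low[4]=2); scc=(scc[0]=2,scc[1]=1,scc[2]=?,scc[3]=?,scc[4]=0)
step 4: low=(low[0]=0,low[1]=1,low[2]=3,low[3]=3,low[4]=2); scc=(scc[0]=2,scc[1]=1,scc[2]=?,scc[3]=?,scc[4]=0)
step 5: low=(low[0]=0,low[1]=1,low[2]=3,low[3]=3,low[4]=2); scc=(scc[0]=2,scc[1]=1,scc[2]=3,scc[3]=3,scc[4]=0)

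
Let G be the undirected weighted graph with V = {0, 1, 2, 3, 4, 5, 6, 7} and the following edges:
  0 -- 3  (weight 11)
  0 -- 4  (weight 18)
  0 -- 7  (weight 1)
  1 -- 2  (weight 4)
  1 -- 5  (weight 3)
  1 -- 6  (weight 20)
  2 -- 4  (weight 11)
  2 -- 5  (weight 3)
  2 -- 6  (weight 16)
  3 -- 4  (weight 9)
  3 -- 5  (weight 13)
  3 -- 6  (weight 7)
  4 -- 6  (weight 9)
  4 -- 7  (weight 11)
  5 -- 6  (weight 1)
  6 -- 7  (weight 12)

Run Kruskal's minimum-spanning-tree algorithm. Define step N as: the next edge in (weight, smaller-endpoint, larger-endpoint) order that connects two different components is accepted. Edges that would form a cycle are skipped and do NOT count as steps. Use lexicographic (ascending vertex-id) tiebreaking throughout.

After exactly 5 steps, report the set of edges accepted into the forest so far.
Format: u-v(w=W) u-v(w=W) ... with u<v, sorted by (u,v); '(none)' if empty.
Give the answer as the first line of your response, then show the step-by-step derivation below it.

0-7(w=1) 1-5(w=3) 2-5(w=3) 3-6(w=7) 5-6(w=1)

step 1: add edge 0-7 (w=1); MST = {0-7(w=1)}
step 2: add edge 5-6 (w=1); MST = {0-7(w=1) 5-6(w=1)}
step 3: add edge 1-5 (w=3); MST = {0-7(w=1) 1-5(w=3) 5-6(w=1)}
step 4: add edge 2-5 (w=3); MST = {0-7(w=1) 1-5(w=3) 2-5(w=3) 5-6(w=1)}
step 5: add edge 3-6 (w=7); MST = {0-7(w=1) 1-5(w=3) 2-5(w=3) 3-6(w=7) 5-6(w=1)}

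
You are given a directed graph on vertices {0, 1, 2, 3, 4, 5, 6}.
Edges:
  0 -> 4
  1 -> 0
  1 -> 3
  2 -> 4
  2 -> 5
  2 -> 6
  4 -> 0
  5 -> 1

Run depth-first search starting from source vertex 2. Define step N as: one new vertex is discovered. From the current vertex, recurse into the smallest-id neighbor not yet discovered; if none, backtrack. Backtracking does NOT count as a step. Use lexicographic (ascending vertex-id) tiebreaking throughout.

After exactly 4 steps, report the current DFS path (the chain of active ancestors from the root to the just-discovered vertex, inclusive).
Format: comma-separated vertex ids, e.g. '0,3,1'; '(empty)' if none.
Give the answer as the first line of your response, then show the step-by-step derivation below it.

2,5

step 1: discover 2; path=2; order=2
step 2: discover 4; path=2>4; order=2,4
step 3: discover 0; path=2>4>0; order=2,4,0
step 4: discover 5; path=2>5; order=2,4,0,5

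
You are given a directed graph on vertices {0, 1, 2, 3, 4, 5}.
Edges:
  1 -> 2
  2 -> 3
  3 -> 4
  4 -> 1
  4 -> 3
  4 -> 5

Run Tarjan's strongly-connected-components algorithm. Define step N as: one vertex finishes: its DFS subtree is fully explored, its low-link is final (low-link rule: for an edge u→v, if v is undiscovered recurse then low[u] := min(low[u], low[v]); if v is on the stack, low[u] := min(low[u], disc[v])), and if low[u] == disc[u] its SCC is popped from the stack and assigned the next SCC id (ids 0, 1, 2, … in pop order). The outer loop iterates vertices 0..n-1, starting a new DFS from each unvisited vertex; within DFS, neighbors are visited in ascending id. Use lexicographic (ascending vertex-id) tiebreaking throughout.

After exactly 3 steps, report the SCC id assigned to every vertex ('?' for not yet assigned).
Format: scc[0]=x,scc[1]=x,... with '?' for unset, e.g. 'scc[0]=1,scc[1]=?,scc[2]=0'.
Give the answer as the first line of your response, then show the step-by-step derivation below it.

scc[0]=0,scc[1]=?,scc[2]=?,scc[3]=?,scc[4]=?,scc[5]=1

step 1: low=(low[0]=0,low[1]=?,low[2]=?,low[3]=?,low[4]=?,low[5]=?); scc=(scc[0]=0,scc[1]=?,scc[2]=?,scc[3]=?,scc[4]=?,scc[5]=?)
step 2: low=(low[0]=0,low[1]=1,low[2]=2,low[3]=3,low[4]=1,low[5]=5); scc=(scc[0]=0,scc[1]=?,scc[2]=?,scc[3]=?,scc[4]=?,scc[5]=1)
step 3: low=(low[0]=0,low[1]=1,low[2]=2,low[3]=3,low[4]=1,low[5]=5); scc=(scc[0]=0,scc[1]=?,scc[2]=?,scc[3]=?,scc[4]=?,scc[5]=1)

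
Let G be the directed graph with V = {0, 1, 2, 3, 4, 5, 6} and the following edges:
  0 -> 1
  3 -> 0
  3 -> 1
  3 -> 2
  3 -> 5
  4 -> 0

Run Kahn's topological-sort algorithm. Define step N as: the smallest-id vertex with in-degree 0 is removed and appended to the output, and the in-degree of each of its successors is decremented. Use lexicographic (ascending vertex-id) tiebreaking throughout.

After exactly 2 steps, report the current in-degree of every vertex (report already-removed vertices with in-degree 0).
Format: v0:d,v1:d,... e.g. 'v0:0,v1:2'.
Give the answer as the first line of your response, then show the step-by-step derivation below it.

v0:1,v1:1,v2:0,v3:0,v4:0,v5:0,v6:0

step 1: output 3; order=[3]; indeg=(1,1,0,0,0,0,0)
step 2: output 2; order=[3,2]; indeg=(1,1,0,0,0,0,0)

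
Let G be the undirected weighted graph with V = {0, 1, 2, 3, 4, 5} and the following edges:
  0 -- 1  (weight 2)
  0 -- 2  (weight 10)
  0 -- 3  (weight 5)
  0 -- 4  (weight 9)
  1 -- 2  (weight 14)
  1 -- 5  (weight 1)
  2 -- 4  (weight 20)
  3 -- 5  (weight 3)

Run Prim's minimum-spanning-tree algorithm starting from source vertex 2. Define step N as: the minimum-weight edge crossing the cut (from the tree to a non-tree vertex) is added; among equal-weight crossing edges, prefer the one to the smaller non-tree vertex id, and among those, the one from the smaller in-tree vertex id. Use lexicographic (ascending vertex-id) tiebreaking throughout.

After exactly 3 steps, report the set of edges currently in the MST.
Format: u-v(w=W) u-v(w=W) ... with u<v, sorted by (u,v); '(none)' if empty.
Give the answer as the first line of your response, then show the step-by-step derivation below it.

0-1(w=2) 0-2(w=10) 1-5(w=1)

step 1: add edge 0-2 (w=10); MST = {0-2(w=10)}
step 2: add edge 0-1 (w=2); MST = {0-1(w=2) 0-2(w=10)}
step 3: add edge 1-5 (w=1); MST = {0-1(w=2) 0-2(w=10) 1-5(w=1)}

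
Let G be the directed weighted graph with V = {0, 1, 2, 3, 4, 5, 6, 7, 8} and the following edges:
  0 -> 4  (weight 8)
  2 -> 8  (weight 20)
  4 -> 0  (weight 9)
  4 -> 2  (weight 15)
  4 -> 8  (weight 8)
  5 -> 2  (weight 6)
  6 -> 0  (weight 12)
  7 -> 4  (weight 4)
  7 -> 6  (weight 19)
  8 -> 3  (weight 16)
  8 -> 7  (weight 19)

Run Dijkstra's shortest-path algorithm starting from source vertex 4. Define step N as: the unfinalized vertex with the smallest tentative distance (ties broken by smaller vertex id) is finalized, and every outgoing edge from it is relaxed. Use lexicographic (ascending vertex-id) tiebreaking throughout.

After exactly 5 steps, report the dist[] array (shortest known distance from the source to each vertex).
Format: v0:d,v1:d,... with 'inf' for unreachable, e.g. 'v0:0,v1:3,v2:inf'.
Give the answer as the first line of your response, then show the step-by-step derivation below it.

v0:9,v1:inf,v2:15,v3:24,v4:0,v5:inf,v6:inf,v7:27,v8:8

step 1: dist = v0:9,v1:inf,v2:15,v3:inf,v4:0,v5:inf,v6:inf,v7:inf,v8:8
step 2: dist = v0:9,v1:inf,v2:15,v3:24,v4:0,v5:inf,v6:inf,v7:27,v8:8
step 3: dist = v0:9,v1:inf,v2:15,v3:24,v4:0,v5:inf,v6:inf,v7:27,v8:8
step 4: dist = v0:9,v1:inf,v2:15,v3:24,v4:0,v5:inf,v6:inf,v7:27,v8:8
step 5: dist = v0:9,v1:inf,v2:15,v3:24,v4:0,v5:inf,v6:inf,v7:27,v8:8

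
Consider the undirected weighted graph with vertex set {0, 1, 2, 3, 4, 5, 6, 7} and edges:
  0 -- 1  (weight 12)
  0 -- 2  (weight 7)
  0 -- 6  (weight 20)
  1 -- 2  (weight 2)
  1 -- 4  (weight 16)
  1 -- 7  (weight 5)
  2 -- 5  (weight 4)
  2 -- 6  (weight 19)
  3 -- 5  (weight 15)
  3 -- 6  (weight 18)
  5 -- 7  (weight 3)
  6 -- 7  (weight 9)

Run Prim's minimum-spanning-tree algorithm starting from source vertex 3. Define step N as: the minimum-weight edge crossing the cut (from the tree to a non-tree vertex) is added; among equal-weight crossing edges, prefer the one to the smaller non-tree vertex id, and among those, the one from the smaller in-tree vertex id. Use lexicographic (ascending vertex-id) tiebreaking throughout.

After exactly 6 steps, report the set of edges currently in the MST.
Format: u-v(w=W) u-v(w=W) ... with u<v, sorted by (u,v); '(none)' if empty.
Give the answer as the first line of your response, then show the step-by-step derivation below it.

0-2(w=7) 1-2(w=2) 2-5(w=4) 3-5(w=15) 5-7(w=3) 6-7(w=9)

step 1: add edge 3-5 (w=15); MST = {3-5(w=15)}
step 2: add edge 5-7 (w=3); MST = {3-5(w=15) 5-7(w=3)}
step 3: add edge 2-5 (w=4); MST = {2-5(w=4) 3-5(w=15) 5-7(w=3)}
step 4: add edge 1-2 (w=2); MST = {1-2(w=2) 2-5(w=4) 3-5(w=15) 5-7(w=3)}
step 5: add edge 0-2 (w=7); MST = {0-2(w=7) 1-2(w=2) 2-5(w=4) 3-5(w=15) 5-7(w=3)}
step 6: add edge 6-7 (w=9); MST = {0-2(w=7) 1-2(w=2) 2-5(w=4) 3-5(w=15) 5-7(w=3) 6-7(w=9)}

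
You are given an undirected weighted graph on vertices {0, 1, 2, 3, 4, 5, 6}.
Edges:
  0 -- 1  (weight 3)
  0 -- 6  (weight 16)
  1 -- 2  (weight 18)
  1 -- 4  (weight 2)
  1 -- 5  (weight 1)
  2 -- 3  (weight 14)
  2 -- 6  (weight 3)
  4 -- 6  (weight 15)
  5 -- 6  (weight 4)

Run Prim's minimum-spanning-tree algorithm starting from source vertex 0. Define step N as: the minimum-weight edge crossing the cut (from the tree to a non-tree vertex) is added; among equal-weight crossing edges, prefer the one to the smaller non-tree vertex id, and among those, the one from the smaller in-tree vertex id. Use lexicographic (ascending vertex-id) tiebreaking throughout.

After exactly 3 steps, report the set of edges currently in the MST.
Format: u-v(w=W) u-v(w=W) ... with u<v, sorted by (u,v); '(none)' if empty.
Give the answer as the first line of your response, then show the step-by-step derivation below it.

0-1(w=3) 1-4(w=2) 1-5(w=1)

step 1: add edge 0-1 (w=3); MST = {0-1(w=3)}
step 2: add edge 1-5 (w=1); MST = {0-1(w=3) 1-5(w=1)}
step 3: add edge 1-4 (w=2); MST = {0-1(w=3) 1-4(w=2) 1-5(w=1)}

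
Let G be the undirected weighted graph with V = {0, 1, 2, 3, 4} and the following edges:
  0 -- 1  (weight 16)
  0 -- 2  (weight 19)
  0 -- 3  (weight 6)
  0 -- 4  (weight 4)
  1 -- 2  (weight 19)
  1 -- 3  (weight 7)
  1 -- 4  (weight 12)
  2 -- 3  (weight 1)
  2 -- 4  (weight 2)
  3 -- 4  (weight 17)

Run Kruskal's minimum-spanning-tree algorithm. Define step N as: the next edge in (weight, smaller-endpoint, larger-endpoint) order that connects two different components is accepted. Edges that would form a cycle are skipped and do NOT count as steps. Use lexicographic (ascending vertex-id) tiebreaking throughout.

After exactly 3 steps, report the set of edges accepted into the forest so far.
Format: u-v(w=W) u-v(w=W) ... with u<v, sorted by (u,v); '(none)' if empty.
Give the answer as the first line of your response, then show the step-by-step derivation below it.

0-4(w=4) 2-3(w=1) 2-4(w=2)

step 1: add edge 2-3 (w=1); MST = {2-3(w=1)}
step 2: add edge 2-4 (w=2); MST = {2-3(w=1) 2-4(w=2)}
step 3: add edge 0-4 (w=4); MST = {0-4(w=4) 2-3(w=1) 2-4(w=2)}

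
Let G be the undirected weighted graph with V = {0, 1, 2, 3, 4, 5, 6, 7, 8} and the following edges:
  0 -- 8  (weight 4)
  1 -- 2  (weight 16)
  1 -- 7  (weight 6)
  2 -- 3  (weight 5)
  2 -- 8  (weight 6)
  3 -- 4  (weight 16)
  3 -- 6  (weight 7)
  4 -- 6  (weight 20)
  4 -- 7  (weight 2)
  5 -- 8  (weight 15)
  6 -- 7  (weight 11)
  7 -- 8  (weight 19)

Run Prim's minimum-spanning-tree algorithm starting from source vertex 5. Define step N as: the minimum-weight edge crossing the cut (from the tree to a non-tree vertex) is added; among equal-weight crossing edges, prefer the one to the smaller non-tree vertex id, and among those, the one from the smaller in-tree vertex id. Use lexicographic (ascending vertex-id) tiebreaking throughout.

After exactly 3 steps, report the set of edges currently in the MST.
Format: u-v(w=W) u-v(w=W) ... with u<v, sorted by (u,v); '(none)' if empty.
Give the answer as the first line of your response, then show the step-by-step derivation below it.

0-8(w=4) 2-8(w=6) 5-8(w=15)

step 1: add edge 5-8 (w=15); MST = {5-8(w=15)}
step 2: add edge 0-8 (w=4); MST = {0-8(w=4) 5-8(w=15)}
step 3: add edge 2-8 (w=6); MST = {0-8(w=4) 2-8(w=6) 5-8(w=15)}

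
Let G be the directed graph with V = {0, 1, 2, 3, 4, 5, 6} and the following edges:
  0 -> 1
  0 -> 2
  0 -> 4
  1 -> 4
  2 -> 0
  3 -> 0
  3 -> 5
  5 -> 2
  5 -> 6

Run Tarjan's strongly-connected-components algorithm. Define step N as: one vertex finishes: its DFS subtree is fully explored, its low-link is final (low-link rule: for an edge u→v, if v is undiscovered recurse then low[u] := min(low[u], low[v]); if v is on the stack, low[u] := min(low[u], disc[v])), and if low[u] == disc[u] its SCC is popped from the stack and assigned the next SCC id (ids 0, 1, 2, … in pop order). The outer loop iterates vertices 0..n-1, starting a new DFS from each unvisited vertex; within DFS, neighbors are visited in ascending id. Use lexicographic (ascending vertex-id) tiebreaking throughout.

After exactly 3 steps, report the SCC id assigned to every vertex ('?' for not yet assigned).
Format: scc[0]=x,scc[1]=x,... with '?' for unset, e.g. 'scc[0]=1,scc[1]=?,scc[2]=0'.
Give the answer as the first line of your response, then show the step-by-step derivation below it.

scc[0]=?,scc[1]=1,scc[2]=?,scc[3]=?,scc[4]=0,scc[5]=?,scc[6]=?

step 1: low=(low[0]=0,low[1]=1,low[2]=?,low[3]=?,low[4]=2,low[5]=?,low[6]=?); scc=(scc[0]=?,scc[1]=?,scc[2]=?,scc[3]=?,scc[4]=0,scc[5]=?,scc[6]=?)
step 2: low=(low[0]=0,low[1]=1,low[2]=?,low[3]=?,low[4]=2,low[5]=?,low[6]=?); scc=(scc[0]=?,scc[1]=1,scc[2]=?,scc[3]=?,scc[4]=0,scc[5]=?,scc[6]=?)
step 3: low=(low[0]=0,low[1]=1,low[2]=0,low[3]=?,low[4]=2,low[5]=?,low[6]=?); scc=(scc[0]=?,scc[1]=1,scc[2]=?,scc[3]=?,scc[4]=0,scc[5]=?,scc[6]=?)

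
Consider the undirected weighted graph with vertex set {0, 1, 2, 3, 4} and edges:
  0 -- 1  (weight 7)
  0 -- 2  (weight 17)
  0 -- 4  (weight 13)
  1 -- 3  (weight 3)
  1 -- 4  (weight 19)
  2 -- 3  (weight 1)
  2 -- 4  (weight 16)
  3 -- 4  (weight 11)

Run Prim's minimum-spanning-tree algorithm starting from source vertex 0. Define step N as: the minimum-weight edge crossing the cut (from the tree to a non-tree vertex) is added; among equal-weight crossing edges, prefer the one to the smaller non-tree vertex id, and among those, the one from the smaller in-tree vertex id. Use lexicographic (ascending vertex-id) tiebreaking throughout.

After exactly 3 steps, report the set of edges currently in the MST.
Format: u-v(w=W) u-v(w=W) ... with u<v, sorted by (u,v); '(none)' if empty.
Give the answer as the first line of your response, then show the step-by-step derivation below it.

0-1(w=7) 1-3(w=3) 2-3(w=1)

step 1: add edge 0-1 (w=7); MST = {0-1(w=7)}
step 2: add edge 1-3 (w=3); MST = {0-1(w=7) 1-3(w=3)}
step 3: add edge 2-3 (w=1); MST = {0-1(w=7) 1-3(w=3) 2-3(w=1)}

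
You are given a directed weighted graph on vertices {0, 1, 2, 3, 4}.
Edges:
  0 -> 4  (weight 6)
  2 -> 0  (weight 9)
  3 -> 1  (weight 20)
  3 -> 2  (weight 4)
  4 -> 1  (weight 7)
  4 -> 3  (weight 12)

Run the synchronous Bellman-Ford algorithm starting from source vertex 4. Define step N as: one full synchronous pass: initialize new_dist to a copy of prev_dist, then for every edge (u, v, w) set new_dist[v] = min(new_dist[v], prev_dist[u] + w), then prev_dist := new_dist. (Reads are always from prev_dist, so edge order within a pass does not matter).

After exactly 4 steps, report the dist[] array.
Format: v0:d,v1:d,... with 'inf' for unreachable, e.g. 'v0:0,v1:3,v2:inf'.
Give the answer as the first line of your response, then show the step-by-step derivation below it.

v0:25,v1:7,v2:16,v3:12,v4:0

step 1: dist = v0:inf,v1:7,v2:inf,v3:12,v4:0
step 2: dist = v0:inf,v1:7,v2:16,v3:12,v4:0
step 3: dist = v0:25,v1:7,v2:16,v3:12,v4:0
step 4: dist = v0:25,v1:7,v2:16,v3:12,v4:0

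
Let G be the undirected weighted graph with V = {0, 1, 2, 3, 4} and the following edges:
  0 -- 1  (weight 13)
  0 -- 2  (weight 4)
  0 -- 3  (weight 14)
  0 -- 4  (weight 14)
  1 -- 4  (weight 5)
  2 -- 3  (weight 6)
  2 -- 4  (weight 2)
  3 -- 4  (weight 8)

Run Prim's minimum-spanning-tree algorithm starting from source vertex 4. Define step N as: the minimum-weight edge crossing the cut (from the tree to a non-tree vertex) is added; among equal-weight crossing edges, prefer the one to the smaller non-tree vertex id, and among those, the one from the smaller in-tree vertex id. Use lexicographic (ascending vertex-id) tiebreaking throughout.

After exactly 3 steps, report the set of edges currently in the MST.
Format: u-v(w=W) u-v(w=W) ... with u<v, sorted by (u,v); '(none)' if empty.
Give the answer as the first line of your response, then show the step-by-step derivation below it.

0-2(w=4) 1-4(w=5) 2-4(w=2)

step 1: add edge 2-4 (w=2); MST = {2-4(w=2)}
step 2: add edge 0-2 (w=4); MST = {0-2(w=4) 2-4(w=2)}
step 3: add edge 1-4 (w=5); MST = {0-2(w=4) 1-4(w=5) 2-4(w=2)}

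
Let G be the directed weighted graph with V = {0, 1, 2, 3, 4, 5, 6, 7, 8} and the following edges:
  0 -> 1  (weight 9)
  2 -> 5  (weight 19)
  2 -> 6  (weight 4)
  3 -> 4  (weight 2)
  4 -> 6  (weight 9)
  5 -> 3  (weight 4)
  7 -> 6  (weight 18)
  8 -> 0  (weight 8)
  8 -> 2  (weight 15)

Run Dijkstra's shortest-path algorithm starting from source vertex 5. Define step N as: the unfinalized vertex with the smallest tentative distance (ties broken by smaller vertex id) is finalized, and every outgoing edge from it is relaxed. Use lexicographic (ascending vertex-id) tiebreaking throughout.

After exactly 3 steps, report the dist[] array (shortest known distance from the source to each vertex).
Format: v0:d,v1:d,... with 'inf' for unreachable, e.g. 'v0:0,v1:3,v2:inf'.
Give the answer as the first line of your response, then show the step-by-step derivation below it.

v0:inf,v1:inf,v2:inf,v3:4,v4:6,v5:0,v6:15,v7:inf,v8:inf

step 1: dist = v0:inf,v1:inf,v2:inf,v3:4,v4:inf,v5:0,v6:inf,v7:inf,v8:inf
step 2: dist = v0:inf,v1:inf,v2:inf,v3:4,v4:6,v5:0,v6:inf,v7:inf,v8:inf
step 3: dist = v0:inf,v1:inf,v2:inf,v3:4,v4:6,v5:0,v6:15,v7:inf,v8:inf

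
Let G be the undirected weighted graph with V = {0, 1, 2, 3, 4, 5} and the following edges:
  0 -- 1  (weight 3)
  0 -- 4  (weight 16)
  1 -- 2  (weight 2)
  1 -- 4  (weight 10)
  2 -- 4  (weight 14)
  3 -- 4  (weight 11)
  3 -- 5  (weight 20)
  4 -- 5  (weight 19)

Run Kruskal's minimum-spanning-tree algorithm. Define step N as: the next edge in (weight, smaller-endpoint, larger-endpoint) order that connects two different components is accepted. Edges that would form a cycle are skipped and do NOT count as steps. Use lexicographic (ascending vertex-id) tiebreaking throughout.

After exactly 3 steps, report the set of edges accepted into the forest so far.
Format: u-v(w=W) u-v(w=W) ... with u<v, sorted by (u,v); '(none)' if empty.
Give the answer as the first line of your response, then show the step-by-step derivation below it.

0-1(w=3) 1-2(w=2) 1-4(w=10)

step 1: add edge 1-2 (w=2); MST = {1-2(w=2)}
step 2: add edge 0-1 (w=3); MST = {0-1(w=3) 1-2(w=2)}
step 3: add edge 1-4 (w=10); MST = {0-1(w=3) 1-2(w=2) 1-4(w=10)}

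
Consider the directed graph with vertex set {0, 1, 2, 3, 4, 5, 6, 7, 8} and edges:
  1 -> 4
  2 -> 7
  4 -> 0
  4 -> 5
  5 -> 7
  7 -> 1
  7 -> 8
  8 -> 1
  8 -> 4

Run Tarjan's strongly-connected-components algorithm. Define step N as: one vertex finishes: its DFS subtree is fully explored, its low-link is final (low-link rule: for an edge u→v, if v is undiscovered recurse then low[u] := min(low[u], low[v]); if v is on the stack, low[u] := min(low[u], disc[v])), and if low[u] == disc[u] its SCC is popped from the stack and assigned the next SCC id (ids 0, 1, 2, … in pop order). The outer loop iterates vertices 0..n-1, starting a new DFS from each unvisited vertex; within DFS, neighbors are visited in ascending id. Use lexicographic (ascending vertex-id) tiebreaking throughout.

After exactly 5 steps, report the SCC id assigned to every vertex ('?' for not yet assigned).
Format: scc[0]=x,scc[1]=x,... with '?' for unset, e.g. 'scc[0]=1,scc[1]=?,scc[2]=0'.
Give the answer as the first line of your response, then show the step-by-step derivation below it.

scc[0]=0,scc[1]=?,scc[2]=?,scc[3]=?,scc[4]=?,scc[5]=?,scc[6]=?,scc[7]=?,scc[8]=?

step 1: low=(low[0]=0,low[1]=?,low[2]=?,low[3]=?,low[4]=?,low[5]=?,low[6]=?,low[7]=?,low[8]=?); scc=(scc[0]=0,scc[1]=?,scc[2]=?,scc[3]=?,scc[4]=?,scc[5]=?,scc[6]=?,scc[7]=?,scc[8]=?)
step 2: low=(low[0]=0,low[1]=1,low[2]=?,low[3]=?,low[4]=2,low[5]=3,low[6]=?,low[7]=1,low[8]=1); scc=(scc[0]=0,scc[1]=?,scc[2]=?,scc[3]=?,scc[4]=?,scc[5]=?,scc[6]=?,scc[7]=?,scc[8]=?)
step 3: low=(low[0]=0,low[1]=1,low[2]=?,low[3]=?,low[4]=2,low[5]=3,low[6]=?,low[7]=1,low[8]=1); scc=(scc[0]=0,scc[1]=?,scc[2]=?,scc[3]=?,scc[4]=?,scc[5]=?,scc[6]=?,scc[7]=?,scc[8]=?)
step 4: low=(low[0]=0,low[1]=1,low[2]=?,low[3]=?,low[4]=2,low[5]=1,low[6]=?,low[7]=1,low[8]=1); scc=(scc[0]=0,scc[1]=?,scc[2]=?,scc[3]=?,scc[4]=?,scc[5]=?,scc[6]=?,scc[7]=?,scc[8]=?)
step 5: low=(low[0]=0,low[1]=1,low[2]=?,low[3]=?,low[4]=1,low[5]=1,low[6]=?,low[7]=1,low[8]=1); scc=(scc[0]=0,scc[1]=?,scc[2]=?,scc[3]=?,scc[4]=?,scc[5]=?,scc[6]=?,scc[7]=?,scc[8]=?)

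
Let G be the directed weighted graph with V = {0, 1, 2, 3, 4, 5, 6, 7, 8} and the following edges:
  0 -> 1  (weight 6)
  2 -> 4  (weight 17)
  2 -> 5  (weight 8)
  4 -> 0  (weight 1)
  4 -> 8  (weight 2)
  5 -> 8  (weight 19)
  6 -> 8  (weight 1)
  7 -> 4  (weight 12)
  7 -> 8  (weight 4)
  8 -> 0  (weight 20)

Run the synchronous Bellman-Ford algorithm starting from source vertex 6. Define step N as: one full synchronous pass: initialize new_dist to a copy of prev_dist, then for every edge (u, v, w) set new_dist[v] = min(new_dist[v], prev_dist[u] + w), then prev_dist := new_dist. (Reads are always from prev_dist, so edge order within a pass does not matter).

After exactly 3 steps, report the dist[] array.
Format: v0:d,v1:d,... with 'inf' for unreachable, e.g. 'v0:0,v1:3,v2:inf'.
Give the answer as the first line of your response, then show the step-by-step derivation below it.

v0:21,v1:27,v2:inf,v3:inf,v4:inf,v5:inf,v6:0,v7:inf,v8:1

step 1: dist = v0:inf,v1:inf,v2:inf,v3:inf,v4:inf,v5:inf,v6:0,v7:inf,v8:1
step 2: dist = v0:21,v1:inf,v2:inf,v3:inf,v4:inf,v5:inf,v6:0,v7:inf,v8:1
step 3: dist = v0:21,v1:27,v2:inf,v3:inf,v4:inf,v5:inf,v6:0,v7:inf,v8:1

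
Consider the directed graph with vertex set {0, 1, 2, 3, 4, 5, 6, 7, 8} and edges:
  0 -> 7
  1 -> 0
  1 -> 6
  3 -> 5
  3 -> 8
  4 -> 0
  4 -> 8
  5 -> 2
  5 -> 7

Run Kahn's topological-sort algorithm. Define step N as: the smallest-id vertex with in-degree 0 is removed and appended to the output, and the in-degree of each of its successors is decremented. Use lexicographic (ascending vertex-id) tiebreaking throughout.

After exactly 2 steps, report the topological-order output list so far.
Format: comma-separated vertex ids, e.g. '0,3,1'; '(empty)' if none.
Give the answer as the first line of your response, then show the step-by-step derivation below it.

1,3

step 1: output 1; order=[1]; indeg=(1,0,1,0,0,1,0,2,2)
step 2: output 3; order=[1,3]; indeg=(1,0,1,0,0,0,0,2,1)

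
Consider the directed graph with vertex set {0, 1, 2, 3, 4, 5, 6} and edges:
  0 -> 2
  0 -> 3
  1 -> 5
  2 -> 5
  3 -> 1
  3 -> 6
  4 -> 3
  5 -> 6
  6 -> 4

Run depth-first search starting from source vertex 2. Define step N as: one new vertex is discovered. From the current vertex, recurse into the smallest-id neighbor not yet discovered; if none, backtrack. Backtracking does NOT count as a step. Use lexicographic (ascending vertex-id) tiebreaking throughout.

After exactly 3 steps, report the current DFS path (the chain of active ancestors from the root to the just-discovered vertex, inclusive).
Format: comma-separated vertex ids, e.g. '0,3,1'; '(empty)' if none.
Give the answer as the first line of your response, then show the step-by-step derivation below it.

2,5,6

step 1: discover 2; path=2; order=2
step 2: discover 5; path=2>5; order=2,5
step 3: discover 6; path=2>5>6; order=2,5,6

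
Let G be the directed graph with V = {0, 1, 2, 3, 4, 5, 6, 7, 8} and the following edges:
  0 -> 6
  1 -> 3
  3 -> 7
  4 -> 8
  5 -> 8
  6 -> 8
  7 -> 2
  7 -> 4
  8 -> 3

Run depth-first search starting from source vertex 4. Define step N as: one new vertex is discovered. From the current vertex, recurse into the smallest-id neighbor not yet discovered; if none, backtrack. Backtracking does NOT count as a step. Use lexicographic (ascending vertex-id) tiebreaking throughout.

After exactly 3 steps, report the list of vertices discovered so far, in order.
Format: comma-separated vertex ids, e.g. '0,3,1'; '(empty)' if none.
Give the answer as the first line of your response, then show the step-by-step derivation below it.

4,8,3

step 1: discover 4; path=4; order=4
step 2: discover 8; path=4>8; order=4,8
step 3: discover 3; path=4>8>3; order=4,8,3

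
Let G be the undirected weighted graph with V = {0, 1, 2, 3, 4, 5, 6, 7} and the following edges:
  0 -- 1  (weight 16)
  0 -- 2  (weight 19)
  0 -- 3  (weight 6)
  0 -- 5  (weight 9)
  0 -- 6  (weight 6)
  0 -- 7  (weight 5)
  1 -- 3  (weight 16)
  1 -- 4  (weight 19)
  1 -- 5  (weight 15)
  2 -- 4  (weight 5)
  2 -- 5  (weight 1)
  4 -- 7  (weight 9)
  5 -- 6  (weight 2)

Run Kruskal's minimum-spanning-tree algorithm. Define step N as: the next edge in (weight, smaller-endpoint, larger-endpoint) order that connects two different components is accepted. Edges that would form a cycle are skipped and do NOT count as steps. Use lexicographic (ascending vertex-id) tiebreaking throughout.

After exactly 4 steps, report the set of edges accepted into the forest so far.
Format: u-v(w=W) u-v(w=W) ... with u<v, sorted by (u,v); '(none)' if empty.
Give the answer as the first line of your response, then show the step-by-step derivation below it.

0-7(w=5) 2-4(w=5) 2-5(w=1) 5-6(w=2)

step 1: add edge 2-5 (w=1); MST = {2-5(w=1)}
step 2: add edge 5-6 (w=2); MST = {2-5(w=1) 5-6(w=2)}
step 3: add edge 0-7 (w=5); MST = {0-7(w=5) 2-5(w=1) 5-6(w=2)}
step 4: add edge 2-4 (w=5); MST = {0-7(w=5) 2-4(w=5) 2-5(w=1) 5-6(w=2)}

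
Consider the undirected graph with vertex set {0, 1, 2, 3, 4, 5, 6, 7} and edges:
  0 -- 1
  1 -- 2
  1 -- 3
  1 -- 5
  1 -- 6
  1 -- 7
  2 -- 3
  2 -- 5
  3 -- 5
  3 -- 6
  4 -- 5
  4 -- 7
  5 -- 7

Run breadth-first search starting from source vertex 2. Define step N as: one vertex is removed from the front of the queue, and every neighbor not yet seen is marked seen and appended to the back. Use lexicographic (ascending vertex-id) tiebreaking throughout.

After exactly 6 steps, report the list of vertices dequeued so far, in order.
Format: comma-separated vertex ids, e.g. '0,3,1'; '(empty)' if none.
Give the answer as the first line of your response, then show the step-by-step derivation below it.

2,1,3,5,0,6

step 1: dequeue 2; queue=[1,3,5]; order=2
step 2: dequeue 1; queue=[3,5,0,6,7]; order=2,1
step 3: dequeue 3; queue=[5,0,6,7]; order=2,1,3
step 4: dequeue 5; queue=[0,6,7,4]; order=2,1,3,5
step 5: dequeue 0; queue=[6,7,4]; order=2,1,3,5,0
step 6: dequeue 6; queue=[7,4]; order=2,1,3,5,0,6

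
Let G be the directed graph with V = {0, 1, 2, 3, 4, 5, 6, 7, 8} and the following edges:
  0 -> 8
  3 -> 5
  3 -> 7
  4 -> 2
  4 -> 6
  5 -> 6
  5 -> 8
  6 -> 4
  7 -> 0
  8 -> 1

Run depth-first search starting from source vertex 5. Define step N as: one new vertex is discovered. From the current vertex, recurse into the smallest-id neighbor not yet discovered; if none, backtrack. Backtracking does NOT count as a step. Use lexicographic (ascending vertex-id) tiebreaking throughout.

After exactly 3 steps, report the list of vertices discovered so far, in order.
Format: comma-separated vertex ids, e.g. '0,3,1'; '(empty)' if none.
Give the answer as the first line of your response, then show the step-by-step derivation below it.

5,6,4

step 1: discover 5; path=5; order=5
step 2: discover 6; path=5>6; order=5,6
step 3: discover 4; path=5>6>4; order=5,6,4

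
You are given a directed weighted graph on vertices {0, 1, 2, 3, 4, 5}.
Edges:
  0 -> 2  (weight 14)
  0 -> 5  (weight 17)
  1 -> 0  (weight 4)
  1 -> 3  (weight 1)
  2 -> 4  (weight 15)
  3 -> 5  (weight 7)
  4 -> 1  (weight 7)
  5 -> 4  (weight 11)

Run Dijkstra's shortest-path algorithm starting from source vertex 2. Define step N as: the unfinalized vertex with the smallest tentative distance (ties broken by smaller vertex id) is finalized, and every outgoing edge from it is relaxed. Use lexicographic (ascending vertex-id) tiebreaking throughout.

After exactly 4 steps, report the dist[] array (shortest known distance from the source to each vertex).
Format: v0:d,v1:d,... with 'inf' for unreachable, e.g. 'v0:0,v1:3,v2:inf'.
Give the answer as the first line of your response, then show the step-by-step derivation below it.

v0:26,v1:22,v2:0,v3:23,v4:15,v5:30

step 1: dist = v0:inf,v1:inf,v2:0,v3:inf,v4:15,v5:inf
step 2: dist = v0:inf,v1:22,v2:0,v3:inf,v4:15,v5:inf
step 3: dist = v0:26,v1:22,v2:0,v3:23,v4:15,v5:inf
step 4: dist = v0:26,v1:22,v2:0,v3:23,v4:15,v5:30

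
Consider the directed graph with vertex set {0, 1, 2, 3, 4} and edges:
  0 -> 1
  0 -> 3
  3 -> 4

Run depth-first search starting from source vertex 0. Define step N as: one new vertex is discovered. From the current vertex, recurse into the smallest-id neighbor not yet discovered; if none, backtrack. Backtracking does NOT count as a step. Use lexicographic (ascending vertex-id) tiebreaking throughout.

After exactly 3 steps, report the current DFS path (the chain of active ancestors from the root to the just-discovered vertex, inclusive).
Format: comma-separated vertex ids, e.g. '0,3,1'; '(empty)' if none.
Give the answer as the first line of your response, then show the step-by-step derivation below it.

0,3

step 1: discover 0; path=0; order=0
step 2: discover 1; path=0>1; order=0,1
step 3: discover 3; path=0>3; order=0,1,3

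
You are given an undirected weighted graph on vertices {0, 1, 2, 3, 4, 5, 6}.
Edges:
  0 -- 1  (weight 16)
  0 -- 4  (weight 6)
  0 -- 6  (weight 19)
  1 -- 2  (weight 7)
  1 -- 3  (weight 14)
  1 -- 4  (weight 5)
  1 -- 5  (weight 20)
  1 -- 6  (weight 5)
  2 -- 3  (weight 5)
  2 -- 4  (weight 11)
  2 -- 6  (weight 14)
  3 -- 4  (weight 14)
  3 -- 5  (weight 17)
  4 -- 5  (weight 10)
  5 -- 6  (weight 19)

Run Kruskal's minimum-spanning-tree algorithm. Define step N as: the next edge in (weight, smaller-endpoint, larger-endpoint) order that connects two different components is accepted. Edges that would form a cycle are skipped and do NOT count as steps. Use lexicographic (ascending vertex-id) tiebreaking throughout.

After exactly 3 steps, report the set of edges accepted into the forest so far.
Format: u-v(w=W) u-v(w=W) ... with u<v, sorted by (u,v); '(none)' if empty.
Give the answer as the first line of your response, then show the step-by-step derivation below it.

1-4(w=5) 1-6(w=5) 2-3(w=5)

step 1: add edge 1-4 (w=5); MST = {1-4(w=5)}
step 2: add edge 1-6 (w=5); MST = {1-4(w=5) 1-6(w=5)}
step 3: add edge 2-3 (w=5); MST = {1-4(w=5) 1-6(w=5) 2-3(w=5)}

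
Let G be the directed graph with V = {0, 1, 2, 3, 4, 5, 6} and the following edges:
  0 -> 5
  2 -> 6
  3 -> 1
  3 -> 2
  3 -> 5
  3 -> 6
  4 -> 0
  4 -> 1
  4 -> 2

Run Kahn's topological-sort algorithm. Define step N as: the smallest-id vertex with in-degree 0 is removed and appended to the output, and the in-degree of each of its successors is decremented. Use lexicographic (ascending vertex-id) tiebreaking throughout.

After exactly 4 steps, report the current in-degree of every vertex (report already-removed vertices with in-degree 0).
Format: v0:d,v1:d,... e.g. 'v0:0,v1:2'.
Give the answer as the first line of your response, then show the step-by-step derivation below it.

v0:0,v1:0,v2:0,v3:0,v4:0,v5:0,v6:1

step 1: output 3; order=[3]; indeg=(1,1,1,0,0,1,1)
step 2: output 4; order=[3,4]; indeg=(0,0,0,0,0,1,1)
step 3: output 0; order=[3,4,0]; indeg=(0,0,0,0,0,0,1)
step 4: output 1; order=[3,4,0,1]; indeg=(0,0,0,0,0,0,1)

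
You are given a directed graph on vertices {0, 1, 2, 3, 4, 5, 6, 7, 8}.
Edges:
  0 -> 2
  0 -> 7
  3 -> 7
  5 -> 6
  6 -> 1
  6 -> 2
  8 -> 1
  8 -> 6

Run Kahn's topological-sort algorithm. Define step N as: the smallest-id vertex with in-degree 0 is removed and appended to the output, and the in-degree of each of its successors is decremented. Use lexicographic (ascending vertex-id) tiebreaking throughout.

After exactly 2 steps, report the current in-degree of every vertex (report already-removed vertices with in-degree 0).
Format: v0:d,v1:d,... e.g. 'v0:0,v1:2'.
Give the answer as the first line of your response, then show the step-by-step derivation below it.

v0:0,v1:2,v2:1,v3:0,v4:0,v5:0,v6:2,v7:0,v8:0

step 1: output 0; order=[0]; indeg=(0,2,1,0,0,0,2,1,0)
step 2: output 3; order=[0,3]; indeg=(0,2,1,0,0,0,2,0,0)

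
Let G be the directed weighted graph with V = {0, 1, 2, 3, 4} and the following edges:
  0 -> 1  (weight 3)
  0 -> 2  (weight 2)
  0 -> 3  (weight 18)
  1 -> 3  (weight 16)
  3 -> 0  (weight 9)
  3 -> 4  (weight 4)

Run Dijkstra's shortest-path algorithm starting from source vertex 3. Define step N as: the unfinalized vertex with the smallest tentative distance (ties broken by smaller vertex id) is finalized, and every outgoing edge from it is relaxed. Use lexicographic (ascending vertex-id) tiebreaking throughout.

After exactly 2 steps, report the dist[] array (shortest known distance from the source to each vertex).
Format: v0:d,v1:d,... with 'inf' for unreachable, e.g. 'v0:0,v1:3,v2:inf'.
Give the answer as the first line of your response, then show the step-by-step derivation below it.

v0:9,v1:inf,v2:inf,v3:0,v4:4

step 1: dist = v0:9,v1:inf,v2:inf,v3:0,v4:4
step 2: dist = v0:9,v1:inf,v2:inf,v3:0,v4:4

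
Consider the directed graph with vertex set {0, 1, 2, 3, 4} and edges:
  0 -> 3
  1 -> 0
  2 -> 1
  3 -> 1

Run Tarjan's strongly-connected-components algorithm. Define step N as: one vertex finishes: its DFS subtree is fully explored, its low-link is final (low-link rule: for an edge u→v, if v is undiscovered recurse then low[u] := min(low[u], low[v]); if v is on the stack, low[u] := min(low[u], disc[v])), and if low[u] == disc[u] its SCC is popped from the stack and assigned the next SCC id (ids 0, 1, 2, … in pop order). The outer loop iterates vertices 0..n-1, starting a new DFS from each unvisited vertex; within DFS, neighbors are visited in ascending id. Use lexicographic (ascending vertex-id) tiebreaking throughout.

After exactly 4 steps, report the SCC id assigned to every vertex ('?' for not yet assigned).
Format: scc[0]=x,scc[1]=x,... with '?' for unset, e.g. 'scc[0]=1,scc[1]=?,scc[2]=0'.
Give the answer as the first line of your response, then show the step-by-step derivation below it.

scc[0]=0,scc[1]=0,scc[2]=1,scc[3]=0,scc[4]=?

step 1: low=(low[0]=0,low[1]=0,low[2]=?,low[3]=1,low[4]=?); scc=(scc[0]=?,scc[1]=?,scc[2]=?,scc[3]=?,scc[4]=?)
step 2: low=(low[0]=0,low[1]=0,low[2]=?,low[3]=0,low[4]=?); scc=(scc[0]=?,scc[1]=?,scc[2]=?,scc[3]=?,scc[4]=?)
step 3: low=(low[0]=0,low[1]=0,low[2]=?,low[3]=0,low[4]=?); scc=(scc[0]=0,scc[1]=0,scc[2]=?,scc[3]=0,scc[4]=?)
step 4: low=(low[0]=0,low[1]=0,low[2]=3,low[3]=0,low[4]=?); scc=(scc[0]=0,scc[1]=0,scc[2]=1,scc[3]=0,scc[4]=?)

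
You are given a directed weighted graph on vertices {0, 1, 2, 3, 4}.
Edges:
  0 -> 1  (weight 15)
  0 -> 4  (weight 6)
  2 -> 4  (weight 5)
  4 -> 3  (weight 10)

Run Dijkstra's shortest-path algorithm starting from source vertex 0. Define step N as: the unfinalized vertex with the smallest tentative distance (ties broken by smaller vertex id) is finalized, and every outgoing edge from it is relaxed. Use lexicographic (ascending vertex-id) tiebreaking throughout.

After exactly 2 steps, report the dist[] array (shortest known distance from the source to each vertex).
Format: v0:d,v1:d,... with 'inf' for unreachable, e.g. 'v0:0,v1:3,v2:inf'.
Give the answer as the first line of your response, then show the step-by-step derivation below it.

v0:0,v1:15,v2:inf,v3:16,v4:6

step 1: dist = v0:0,v1:15,v2:inf,v3:inf,v4:6
step 2: dist = v0:0,v1:15,v2:inf,v3:16,v4:6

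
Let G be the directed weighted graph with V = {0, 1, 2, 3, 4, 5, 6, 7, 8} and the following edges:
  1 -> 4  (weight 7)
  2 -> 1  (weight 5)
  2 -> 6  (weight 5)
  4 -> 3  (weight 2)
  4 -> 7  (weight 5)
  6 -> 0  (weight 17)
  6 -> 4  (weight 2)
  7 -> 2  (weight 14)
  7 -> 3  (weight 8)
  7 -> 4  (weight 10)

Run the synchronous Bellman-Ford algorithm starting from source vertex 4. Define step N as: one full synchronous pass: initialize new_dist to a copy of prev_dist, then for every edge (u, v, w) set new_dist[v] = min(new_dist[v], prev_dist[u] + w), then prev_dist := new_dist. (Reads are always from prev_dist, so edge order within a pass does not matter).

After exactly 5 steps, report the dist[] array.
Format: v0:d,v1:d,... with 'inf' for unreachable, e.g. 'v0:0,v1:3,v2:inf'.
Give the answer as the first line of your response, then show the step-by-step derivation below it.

v0:41,v1:24,v2:19,v3:2,v4:0,v5:inf,v6:24,v7:5,v8:inf

step 1: dist = v0:inf,v1:inf,v2:inf,v3:2,v4:0,v5:inf,v6:inf,v7:5,v8:inf
step 2: dist = v0:inf,v1:inf,v2:19,v3:2,v4:0,v5:inf,v6:inf,v7:5,v8:inf
step 3: dist = v0:inf,v1:24,v2:19,v3:2,v4:0,v5:inf,v6:24,v7:5,v8:inf
step 4: dist = v0:41,v1:24,v2:19,v3:2,v4:0,v5:inf,v6:24,v7:5,v8:inf
step 5: dist = v0:41,v1:24,v2:19,v3:2,v4:0,v5:inf,v6:24,v7:5,v8:inf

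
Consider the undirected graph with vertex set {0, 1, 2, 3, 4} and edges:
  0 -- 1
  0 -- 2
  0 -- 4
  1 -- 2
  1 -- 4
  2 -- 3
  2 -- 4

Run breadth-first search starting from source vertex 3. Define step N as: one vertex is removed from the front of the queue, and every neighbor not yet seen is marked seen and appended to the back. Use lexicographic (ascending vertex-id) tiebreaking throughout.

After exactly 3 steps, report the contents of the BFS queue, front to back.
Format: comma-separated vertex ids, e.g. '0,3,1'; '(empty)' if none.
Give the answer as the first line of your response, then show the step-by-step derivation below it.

1,4

step 1: dequeue 3; queue=[2]; order=3
step 2: dequeue 2; queue=[0,1,4]; order=3,2
step 3: dequeue 0; queue=[1,4]; order=3,2,0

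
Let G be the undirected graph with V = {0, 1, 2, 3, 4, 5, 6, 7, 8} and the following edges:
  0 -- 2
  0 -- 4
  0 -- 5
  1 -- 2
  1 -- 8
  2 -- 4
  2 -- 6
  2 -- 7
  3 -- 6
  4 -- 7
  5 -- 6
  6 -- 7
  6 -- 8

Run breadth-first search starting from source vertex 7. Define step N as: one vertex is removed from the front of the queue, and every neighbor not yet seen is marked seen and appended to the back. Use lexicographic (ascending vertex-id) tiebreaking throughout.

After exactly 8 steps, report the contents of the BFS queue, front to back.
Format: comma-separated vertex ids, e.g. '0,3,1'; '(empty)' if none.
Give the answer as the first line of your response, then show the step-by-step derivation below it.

8

step 1: dequeue 7; queue=[2,4,6]; order=7
step 2: dequeue 2; queue=[4,6,0,1]; order=7,2
step 3: dequeue 4; queue=[6,0,1]; order=7,2,4
step 4: dequeue 6; queue=[0,1,3,5,8]; order=7,2,4,6
step 5: dequeue 0; queue=[1,3,5,8]; order=7,2,4,6,0
step 6: dequeue 1; queue=[3,5,8]; order=7,2,4,6,0,1
step 7: dequeue 3; queue=[5,8]; order=7,2,4,6,0,1,3
step 8: dequeue 5; queue=[8]; order=7,2,4,6,0,1,3,5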